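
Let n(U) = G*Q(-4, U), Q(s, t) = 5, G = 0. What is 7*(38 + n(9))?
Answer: 266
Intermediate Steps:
n(U) = 0 (n(U) = 0*5 = 0)
7*(38 + n(9)) = 7*(38 + 0) = 7*38 = 266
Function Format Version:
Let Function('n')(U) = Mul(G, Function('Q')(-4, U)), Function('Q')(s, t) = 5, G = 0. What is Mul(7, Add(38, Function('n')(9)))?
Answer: 266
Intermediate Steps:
Function('n')(U) = 0 (Function('n')(U) = Mul(0, 5) = 0)
Mul(7, Add(38, Function('n')(9))) = Mul(7, Add(38, 0)) = Mul(7, 38) = 266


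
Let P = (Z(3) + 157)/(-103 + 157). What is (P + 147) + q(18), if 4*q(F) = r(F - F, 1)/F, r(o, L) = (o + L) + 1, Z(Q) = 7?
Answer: 16207/108 ≈ 150.06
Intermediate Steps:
r(o, L) = 1 + L + o (r(o, L) = (L + o) + 1 = 1 + L + o)
P = 82/27 (P = (7 + 157)/(-103 + 157) = 164/54 = 164*(1/54) = 82/27 ≈ 3.0370)
q(F) = 1/(2*F) (q(F) = ((1 + 1 + (F - F))/F)/4 = ((1 + 1 + 0)/F)/4 = (2/F)/4 = 1/(2*F))
(P + 147) + q(18) = (82/27 + 147) + (½)/18 = 4051/27 + (½)*(1/18) = 4051/27 + 1/36 = 16207/108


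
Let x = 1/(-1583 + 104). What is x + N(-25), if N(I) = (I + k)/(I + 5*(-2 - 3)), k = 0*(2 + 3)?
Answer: 1477/2958 ≈ 0.49932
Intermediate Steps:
k = 0 (k = 0*5 = 0)
N(I) = I/(-25 + I) (N(I) = (I + 0)/(I + 5*(-2 - 3)) = I/(I + 5*(-5)) = I/(I - 25) = I/(-25 + I))
x = -1/1479 (x = 1/(-1479) = -1/1479 ≈ -0.00067613)
x + N(-25) = -1/1479 - 25/(-25 - 25) = -1/1479 - 25/(-50) = -1/1479 - 25*(-1/50) = -1/1479 + 1/2 = 1477/2958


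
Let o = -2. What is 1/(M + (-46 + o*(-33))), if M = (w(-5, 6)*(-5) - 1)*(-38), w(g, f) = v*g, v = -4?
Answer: 1/3858 ≈ 0.00025920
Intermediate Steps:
w(g, f) = -4*g
M = 3838 (M = (-4*(-5)*(-5) - 1)*(-38) = (20*(-5) - 1)*(-38) = (-100 - 1)*(-38) = -101*(-38) = 3838)
1/(M + (-46 + o*(-33))) = 1/(3838 + (-46 - 2*(-33))) = 1/(3838 + (-46 + 66)) = 1/(3838 + 20) = 1/3858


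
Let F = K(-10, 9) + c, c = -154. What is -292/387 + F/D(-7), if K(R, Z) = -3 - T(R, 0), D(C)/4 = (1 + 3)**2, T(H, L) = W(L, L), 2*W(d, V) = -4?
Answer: -78673/24768 ≈ -3.1764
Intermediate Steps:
W(d, V) = -2 (W(d, V) = (1/2)*(-4) = -2)
T(H, L) = -2
D(C) = 64 (D(C) = 4*(1 + 3)**2 = 4*4**2 = 4*16 = 64)
K(R, Z) = -1 (K(R, Z) = -3 - 1*(-2) = -3 + 2 = -1)
F = -155 (F = -1 - 154 = -155)
-292/387 + F/D(-7) = -292/387 - 155/64 = -78673/24768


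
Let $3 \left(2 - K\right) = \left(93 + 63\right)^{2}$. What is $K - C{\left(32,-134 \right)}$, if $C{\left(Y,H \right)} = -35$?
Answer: $-8075$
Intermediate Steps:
$K = -8110$ ($K = 2 - \frac{\left(93 + 63\right)^{2}}{3} = 2 - \frac{156^{2}}{3} = 2 - 8112 = -8110$)
$K - C{\left(32,-134 \right)} = -8110 - -35 = -8110 + 35 = -8075$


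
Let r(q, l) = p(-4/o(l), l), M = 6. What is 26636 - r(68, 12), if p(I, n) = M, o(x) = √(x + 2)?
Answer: 26630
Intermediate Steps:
o(x) = √(2 + x)
p(I, n) = 6
r(q, l) = 6
26636 - r(68, 12) = 26636 - 1*6 = 26636 - 6 = 26630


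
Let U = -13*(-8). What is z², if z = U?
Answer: 10816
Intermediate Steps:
U = 104
z = 104
z² = 104² = 10816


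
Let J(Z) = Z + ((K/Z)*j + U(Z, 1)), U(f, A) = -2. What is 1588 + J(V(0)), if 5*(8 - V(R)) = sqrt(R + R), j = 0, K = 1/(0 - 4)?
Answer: 1594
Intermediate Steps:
K = -1/4 (K = 1/(-4) = -1/4 ≈ -0.25000)
V(R) = 8 - sqrt(2)*sqrt(R)/5 (V(R) = 8 - sqrt(R + R)/5 = 8 - sqrt(2)*sqrt(R)/5)
J(Z) = -2 + Z (J(Z) = Z + (-1/(4*Z)*0 - 2) = Z + (0 - 2) = Z - 2 = -2 + Z)
1588 + J(V(0)) = 1588 + (-2 + (8 - sqrt(2)*sqrt(0)/5)) = 1588 + (-2 + (8 - 1/5*sqrt(2)*0)) = 1588 + (-2 + (8 + 0)) = 1588 + (-2 + 8) = 1588 + 6 = 1594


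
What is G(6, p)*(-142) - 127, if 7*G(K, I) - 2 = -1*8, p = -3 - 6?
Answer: -37/7 ≈ -5.2857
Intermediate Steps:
p = -9
G(K, I) = -6/7 (G(K, I) = 2/7 + (-1*8)/7 = 2/7 + (1/7)*(-8) = 2/7 - 8/7 = -6/7)
G(6, p)*(-142) - 127 = -6/7*(-142) - 127 = 852/7 - 127 = -37/7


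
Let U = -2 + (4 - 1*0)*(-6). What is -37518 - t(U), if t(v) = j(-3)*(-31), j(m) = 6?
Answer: -37332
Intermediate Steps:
U = -26 (U = -2 + (4 + 0)*(-6) = -2 + 4*(-6) = -2 - 24 = -26)
t(v) = -186 (t(v) = 6*(-31) = -186)
-37518 - t(U) = -37518 - 1*(-186) = -37518 + 186 = -37332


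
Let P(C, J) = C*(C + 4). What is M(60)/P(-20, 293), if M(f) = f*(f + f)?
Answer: 45/2 ≈ 22.500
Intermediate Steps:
P(C, J) = C*(4 + C)
M(f) = 2*f² (M(f) = f*(2*f) = 2*f²)
M(60)/P(-20, 293) = (2*60²)/((-20*(4 - 20))) = (2*3600)/((-20*(-16))) = 7200/320 = 7200*(1/320) = 45/2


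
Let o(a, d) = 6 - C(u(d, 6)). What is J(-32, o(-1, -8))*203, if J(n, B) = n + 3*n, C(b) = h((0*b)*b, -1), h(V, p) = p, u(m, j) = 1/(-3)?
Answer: -25984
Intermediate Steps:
u(m, j) = -⅓
C(b) = -1
o(a, d) = 7 (o(a, d) = 6 - 1*(-1) = 6 + 1 = 7)
J(n, B) = 4*n
J(-32, o(-1, -8))*203 = (4*(-32))*203 = -128*203 = -25984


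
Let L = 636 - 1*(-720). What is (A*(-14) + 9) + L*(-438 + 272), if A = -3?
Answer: -225045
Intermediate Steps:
L = 1356 (L = 636 + 720 = 1356)
(A*(-14) + 9) + L*(-438 + 272) = (-3*(-14) + 9) + 1356*(-438 + 272) = (42 + 9) + 1356*(-166) = 51 - 225096 = -225045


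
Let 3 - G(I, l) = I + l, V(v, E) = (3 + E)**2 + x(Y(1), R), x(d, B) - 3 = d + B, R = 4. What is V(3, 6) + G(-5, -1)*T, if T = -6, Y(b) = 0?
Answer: 34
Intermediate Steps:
x(d, B) = 3 + B + d (x(d, B) = 3 + (d + B) = 3 + (B + d) = 3 + B + d)
V(v, E) = 7 + (3 + E)**2 (V(v, E) = (3 + E)**2 + (3 + 4 + 0) = (3 + E)**2 + 7 = 7 + (3 + E)**2)
G(I, l) = 3 - I - l (G(I, l) = 3 - (I + l) = 3 + (-I - l) = 3 - I - l)
V(3, 6) + G(-5, -1)*T = (7 + (3 + 6)**2) + (3 - 1*(-5) - 1*(-1))*(-6) = (7 + 9**2) + (3 + 5 + 1)*(-6) = (7 + 81) + 9*(-6) = 88 - 54 = 34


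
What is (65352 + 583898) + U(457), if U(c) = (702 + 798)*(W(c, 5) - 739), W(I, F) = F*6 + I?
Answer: 271250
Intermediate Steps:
W(I, F) = I + 6*F (W(I, F) = 6*F + I = I + 6*F)
U(c) = -1063500 + 1500*c (U(c) = (702 + 798)*((c + 6*5) - 739) = 1500*((c + 30) - 739) = 1500*((30 + c) - 739) = 1500*(-709 + c) = -1063500 + 1500*c)
(65352 + 583898) + U(457) = (65352 + 583898) + (-1063500 + 1500*457) = 649250 + (-1063500 + 685500) = 649250 - 378000 = 271250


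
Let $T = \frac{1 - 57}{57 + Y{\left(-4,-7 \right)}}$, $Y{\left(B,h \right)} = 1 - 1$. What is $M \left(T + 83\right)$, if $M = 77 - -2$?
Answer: $\frac{369325}{57} \approx 6479.4$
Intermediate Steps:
$Y{\left(B,h \right)} = 0$
$M = 79$ ($M = 77 + 2 = 79$)
$T = - \frac{56}{57}$ ($T = \frac{1 - 57}{57 + 0} = - \frac{56}{57} \approx -0.98246$)
$M \left(T + 83\right) = 79 \left(- \frac{56}{57} + 83\right) = 79 \cdot \frac{4675}{57} = \frac{369325}{57}$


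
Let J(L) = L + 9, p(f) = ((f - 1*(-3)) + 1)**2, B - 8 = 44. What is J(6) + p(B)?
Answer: 3151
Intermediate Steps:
B = 52 (B = 8 + 44 = 52)
p(f) = (4 + f)**2 (p(f) = ((f + 3) + 1)**2 = ((3 + f) + 1)**2 = (4 + f)**2)
J(L) = 9 + L
J(6) + p(B) = (9 + 6) + (4 + 52)**2 = 15 + 56**2 = 15 + 3136 = 3151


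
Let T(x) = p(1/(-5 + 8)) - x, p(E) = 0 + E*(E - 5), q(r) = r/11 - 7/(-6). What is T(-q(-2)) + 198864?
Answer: 39374959/198 ≈ 1.9886e+5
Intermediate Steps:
q(r) = 7/6 + r/11 (q(r) = r*(1/11) - 7*(-1/6) = r/11 + 7/6 = 7/6 + r/11)
p(E) = E*(-5 + E) (p(E) = 0 + E*(-5 + E) = E*(-5 + E))
T(x) = -14/9 - x (T(x) = (-5 + 1/(-5 + 8))/(-5 + 8) - x = (-5 + 1/3)/3 - x = (1/3)*(-14/3) - x = -14/9 - x)
T(-q(-2)) + 198864 = (-14/9 - (-1)*(7/6 + (1/11)*(-2))) + 198864 = (-14/9 - (-1)*(7/6 - 2/11)) + 198864 = (-14/9 - (-1)*65/66) + 198864 = (-14/9 - 1*(-65/66)) + 198864 = (-14/9 + 65/66) + 198864 = -113/198 + 198864 = 39374959/198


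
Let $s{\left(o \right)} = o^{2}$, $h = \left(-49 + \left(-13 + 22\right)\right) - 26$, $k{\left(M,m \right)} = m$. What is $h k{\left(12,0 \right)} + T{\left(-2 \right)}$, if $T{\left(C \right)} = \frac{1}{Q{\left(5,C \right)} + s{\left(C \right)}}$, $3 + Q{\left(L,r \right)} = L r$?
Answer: $- \frac{1}{9} \approx -0.11111$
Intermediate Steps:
$Q{\left(L,r \right)} = -3 + L r$
$h = -66$ ($h = \left(-49 + 9\right) - 26 = -40 - 26 = -66$)
$T{\left(C \right)} = \frac{1}{-3 + C^{2} + 5 C}$ ($T{\left(C \right)} = \frac{1}{\left(-3 + 5 C\right) + C^{2}} = \frac{1}{-3 + C^{2} + 5 C}$)
$h k{\left(12,0 \right)} + T{\left(-2 \right)} = \left(-66\right) 0 + \frac{1}{-3 + \left(-2\right)^{2} + 5 \left(-2\right)} = 0 + \frac{1}{-3 + 4 - 10} = 0 + \frac{1}{-9} = 0 - \frac{1}{9} = - \frac{1}{9}$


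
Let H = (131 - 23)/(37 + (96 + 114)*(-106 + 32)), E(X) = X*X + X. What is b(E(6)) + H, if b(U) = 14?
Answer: 216934/15503 ≈ 13.993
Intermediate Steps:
E(X) = X + X² (E(X) = X² + X = X + X²)
H = -108/15503 (H = 108/(37 + 210*(-74)) = 108/(37 - 15540) = 108/(-15503) = 108*(-1/15503) = -108/15503 ≈ -0.0069664)
b(E(6)) + H = 14 - 108/15503 = 216934/15503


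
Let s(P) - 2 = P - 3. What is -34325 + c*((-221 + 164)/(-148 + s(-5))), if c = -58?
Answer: -2644678/77 ≈ -34346.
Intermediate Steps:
s(P) = -1 + P (s(P) = 2 + (P - 3) = 2 + (-3 + P) = -1 + P)
-34325 + c*((-221 + 164)/(-148 + s(-5))) = -34325 - 58*(-221 + 164)/(-148 + (-1 - 5)) = -34325 - (-3306)/(-148 - 6) = -34325 - (-3306)/(-154) = -34325 - (-3306)*(-1)/154 = -34325 - 58*57/154 = -34325 - 1653/77 = -2644678/77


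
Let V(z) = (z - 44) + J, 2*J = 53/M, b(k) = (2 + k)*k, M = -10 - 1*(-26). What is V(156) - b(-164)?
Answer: -846539/32 ≈ -26454.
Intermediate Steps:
M = 16 (M = -10 + 26 = 16)
b(k) = k*(2 + k)
J = 53/32 (J = (53/16)/2 = (53*(1/16))/2 = (½)*(53/16) = 53/32 ≈ 1.6563)
V(z) = -1355/32 + z (V(z) = (z - 44) + 53/32 = (-44 + z) + 53/32 = -1355/32 + z)
V(156) - b(-164) = (-1355/32 + 156) - (-164)*(2 - 164) = 3637/32 - (-164)*(-162) = 3637/32 - 1*26568 = 3637/32 - 26568 = -846539/32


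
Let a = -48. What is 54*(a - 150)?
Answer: -10692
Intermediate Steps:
54*(a - 150) = 54*(-48 - 150) = 54*(-198) = -10692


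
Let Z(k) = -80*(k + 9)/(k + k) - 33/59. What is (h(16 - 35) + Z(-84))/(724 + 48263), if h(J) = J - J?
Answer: -14981/20231631 ≈ -0.00074047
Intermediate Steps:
Z(k) = -33/59 - 40*(9 + k)/k (Z(k) = -80*(9 + k)/(2*k) - 33*1/59 = -80*(9 + k)/(2*k) - 33/59 = -40*(9 + k)/k - 33/59 = -33/59 - 40*(9 + k)/k)
h(J) = 0
(h(16 - 35) + Z(-84))/(724 + 48263) = (0 + (-2393/59 - 360/(-84)))/(724 + 48263) = (0 + (-2393/59 - 360*(-1/84)))/48987 = (0 + (-2393/59 + 30/7))*(1/48987) = (0 - 14981/413)*(1/48987) = -14981/413*1/48987 = -14981/20231631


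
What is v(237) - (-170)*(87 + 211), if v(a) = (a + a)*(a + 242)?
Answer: 277706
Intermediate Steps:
v(a) = 2*a*(242 + a) (v(a) = (2*a)*(242 + a) = 2*a*(242 + a))
v(237) - (-170)*(87 + 211) = 2*237*(242 + 237) - (-170)*(87 + 211) = 2*237*479 - (-170)*298 = 227046 - 1*(-50660) = 227046 + 50660 = 277706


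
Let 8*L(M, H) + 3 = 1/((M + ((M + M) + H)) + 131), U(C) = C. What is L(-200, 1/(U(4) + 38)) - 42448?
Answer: -6688845181/157576 ≈ -42448.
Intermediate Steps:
L(M, H) = -3/8 + 1/(8*(131 + H + 3*M)) (L(M, H) = -3/8 + 1/(8*((M + ((M + M) + H)) + 131)) = -3/8 + 1/(8*((M + (2*M + H)) + 131)) = -3/8 + 1/(8*((M + (H + 2*M)) + 131)) = -3/8 + 1/(8*((H + 3*M) + 131)) = -3/8 + 1/(8*(131 + H + 3*M)))
L(-200, 1/(U(4) + 38)) - 42448 = (-392 - 9*(-200) - 3/(4 + 38))/(8*(131 + 1/(4 + 38) + 3*(-200))) - 42448 = (-392 + 1800 - 3/42)/(8*(131 + 1/42 - 600)) - 42448 = (-392 + 1800 - 3*1/42)/(8*(131 + 1/42 - 600)) - 42448 = (-392 + 1800 - 1/14)/(8*(-19697/42)) - 42448 = (⅛)*(-42/19697)*(19711/14) - 42448 = -59133/157576 - 42448 = -6688845181/157576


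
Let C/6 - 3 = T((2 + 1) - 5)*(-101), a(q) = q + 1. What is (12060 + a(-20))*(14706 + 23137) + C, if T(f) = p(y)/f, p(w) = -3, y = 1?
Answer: 455666672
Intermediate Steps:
T(f) = -3/f
a(q) = 1 + q
C = -891 (C = 18 + 6*(-3/((2 + 1) - 5)*(-101)) = 18 + 6*(-3/(3 - 5)*(-101)) = 18 + 6*(-3/(-2)*(-101)) = 18 + 6*(-3*(-1/2)*(-101)) = 18 + 6*((3/2)*(-101)) = 18 + 6*(-303/2) = 18 - 909 = -891)
(12060 + a(-20))*(14706 + 23137) + C = (12060 + (1 - 20))*(14706 + 23137) - 891 = (12060 - 19)*37843 - 891 = 12041*37843 - 891 = 455667563 - 891 = 455666672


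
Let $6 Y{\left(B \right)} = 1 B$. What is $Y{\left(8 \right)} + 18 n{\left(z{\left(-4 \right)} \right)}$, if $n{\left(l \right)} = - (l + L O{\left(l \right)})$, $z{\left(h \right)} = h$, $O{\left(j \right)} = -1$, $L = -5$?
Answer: $- \frac{50}{3} \approx -16.667$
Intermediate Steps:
$Y{\left(B \right)} = \frac{B}{6}$ ($Y{\left(B \right)} = \frac{1 B}{6} = \frac{B}{6}$)
$n{\left(l \right)} = -5 - l$ ($n{\left(l \right)} = - (l - -5) = - (l + 5) = - (5 + l) = -5 - l$)
$Y{\left(8 \right)} + 18 n{\left(z{\left(-4 \right)} \right)} = \frac{1}{6} \cdot 8 + 18 \left(-5 - -4\right) = \frac{4}{3} + 18 \left(-5 + 4\right) = \frac{4}{3} + 18 \left(-1\right) = \frac{4}{3} - 18 = - \frac{50}{3}$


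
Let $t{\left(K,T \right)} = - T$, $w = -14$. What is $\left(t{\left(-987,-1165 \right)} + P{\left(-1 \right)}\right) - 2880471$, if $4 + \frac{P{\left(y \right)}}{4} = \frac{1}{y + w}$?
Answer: $- \frac{43189834}{15} \approx -2.8793 \cdot 10^{6}$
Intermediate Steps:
$P{\left(y \right)} = -16 + \frac{4}{-14 + y}$ ($P{\left(y \right)} = -16 + \frac{4}{y - 14} = -16 + \frac{4}{-14 + y}$)
$\left(t{\left(-987,-1165 \right)} + P{\left(-1 \right)}\right) - 2880471 = \left(\left(-1\right) \left(-1165\right) + \frac{4 \left(57 - -4\right)}{-14 - 1}\right) - 2880471 = \left(1165 + \frac{4 \left(57 + 4\right)}{-15}\right) - 2880471 = \left(1165 + 4 \left(- \frac{1}{15}\right) 61\right) - 2880471 = \left(1165 - \frac{244}{15}\right) - 2880471 = \frac{17231}{15} - 2880471 = - \frac{43189834}{15}$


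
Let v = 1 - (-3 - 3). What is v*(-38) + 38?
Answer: -228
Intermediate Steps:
v = 7 (v = 1 - (-6) = 1 - 1*(-6) = 1 + 6 = 7)
v*(-38) + 38 = 7*(-38) + 38 = -266 + 38 = -228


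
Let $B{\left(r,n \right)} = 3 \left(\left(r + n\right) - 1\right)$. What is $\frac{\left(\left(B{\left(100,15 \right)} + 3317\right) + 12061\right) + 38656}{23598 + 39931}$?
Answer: $\frac{54376}{63529} \approx 0.85592$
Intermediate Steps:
$B{\left(r,n \right)} = -3 + 3 n + 3 r$ ($B{\left(r,n \right)} = 3 \left(\left(n + r\right) - 1\right) = 3 \left(-1 + n + r\right) = -3 + 3 n + 3 r$)
$\frac{\left(\left(B{\left(100,15 \right)} + 3317\right) + 12061\right) + 38656}{23598 + 39931} = \frac{\left(\left(\left(-3 + 3 \cdot 15 + 3 \cdot 100\right) + 3317\right) + 12061\right) + 38656}{23598 + 39931} = \frac{\left(\left(\left(-3 + 45 + 300\right) + 3317\right) + 12061\right) + 38656}{63529} = \left(\left(\left(342 + 3317\right) + 12061\right) + 38656\right) \frac{1}{63529} = \left(\left(3659 + 12061\right) + 38656\right) \frac{1}{63529} = \left(15720 + 38656\right) \frac{1}{63529} = 54376 \cdot \frac{1}{63529} = \frac{54376}{63529}$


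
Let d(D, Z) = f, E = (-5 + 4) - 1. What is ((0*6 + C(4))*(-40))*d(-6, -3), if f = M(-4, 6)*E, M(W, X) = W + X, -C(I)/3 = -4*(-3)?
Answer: -5760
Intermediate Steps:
C(I) = -36 (C(I) = -(-12)*(-3) = -3*12 = -36)
E = -2 (E = -1 - 1 = -2)
f = -4 (f = (-4 + 6)*(-2) = 2*(-2) = -4)
d(D, Z) = -4
((0*6 + C(4))*(-40))*d(-6, -3) = ((0*6 - 36)*(-40))*(-4) = ((0 - 36)*(-40))*(-4) = -36*(-40)*(-4) = 1440*(-4) = -5760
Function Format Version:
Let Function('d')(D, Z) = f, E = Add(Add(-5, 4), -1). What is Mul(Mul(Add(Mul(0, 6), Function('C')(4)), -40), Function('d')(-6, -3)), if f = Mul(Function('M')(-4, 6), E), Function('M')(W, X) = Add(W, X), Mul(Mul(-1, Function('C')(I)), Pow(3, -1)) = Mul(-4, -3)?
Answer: -5760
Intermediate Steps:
Function('C')(I) = -36 (Function('C')(I) = Mul(-3, Mul(-4, -3)) = Mul(-3, 12) = -36)
E = -2 (E = Add(-1, -1) = -2)
f = -4 (f = Mul(Add(-4, 6), -2) = Mul(2, -2) = -4)
Function('d')(D, Z) = -4
Mul(Mul(Add(Mul(0, 6), Function('C')(4)), -40), Function('d')(-6, -3)) = Mul(Mul(Add(Mul(0, 6), -36), -40), -4) = Mul(Mul(Add(0, -36), -40), -4) = Mul(Mul(-36, -40), -4) = Mul(1440, -4) = -5760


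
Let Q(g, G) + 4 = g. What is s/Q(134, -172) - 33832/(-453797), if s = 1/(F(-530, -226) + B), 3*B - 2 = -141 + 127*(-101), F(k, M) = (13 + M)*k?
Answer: 477499888677/6404818250480 ≈ 0.074553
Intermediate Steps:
F(k, M) = k*(13 + M)
B = -4322 (B = 2/3 + (-141 + 127*(-101))/3 = 2/3 + (-141 - 12827)/3 = 2/3 + (1/3)*(-12968) = 2/3 - 12968/3 = -4322)
Q(g, G) = -4 + g
s = 1/108568 (s = 1/(-530*(13 - 226) - 4322) = 1/(-530*(-213) - 4322) = 1/(112890 - 4322) = 1/108568 ≈ 9.2108e-6)
s/Q(134, -172) - 33832/(-453797) = 1/(108568*(-4 + 134)) - 33832/(-453797) = (1/108568)/130 - 33832*(-1/453797) = (1/108568)*(1/130) + 33832/453797 = 1/14113840 + 33832/453797 = 477499888677/6404818250480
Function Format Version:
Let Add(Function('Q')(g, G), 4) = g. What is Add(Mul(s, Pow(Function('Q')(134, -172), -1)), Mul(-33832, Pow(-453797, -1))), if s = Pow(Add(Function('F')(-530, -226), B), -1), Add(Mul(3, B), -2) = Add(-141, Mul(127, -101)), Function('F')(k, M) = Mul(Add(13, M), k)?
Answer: Rational(477499888677, 6404818250480) ≈ 0.074553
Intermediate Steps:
Function('F')(k, M) = Mul(k, Add(13, M))
B = -4322 (B = Add(Rational(2, 3), Mul(Rational(1, 3), Add(-141, Mul(127, -101)))) = Add(Rational(2, 3), Mul(Rational(1, 3), Add(-141, -12827))) = Add(Rational(2, 3), Mul(Rational(1, 3), -12968)) = Add(Rational(2, 3), Rational(-12968, 3)) = -4322)
Function('Q')(g, G) = Add(-4, g)
s = Rational(1, 108568) (s = Pow(Add(Mul(-530, Add(13, -226)), -4322), -1) = Pow(Add(Mul(-530, -213), -4322), -1) = Pow(Add(112890, -4322), -1) = Pow(108568, -1) = Rational(1, 108568) ≈ 9.2108e-6)
Add(Mul(s, Pow(Function('Q')(134, -172), -1)), Mul(-33832, Pow(-453797, -1))) = Add(Mul(Rational(1, 108568), Pow(Add(-4, 134), -1)), Mul(-33832, Pow(-453797, -1))) = Add(Mul(Rational(1, 108568), Pow(130, -1)), Mul(-33832, Rational(-1, 453797))) = Add(Mul(Rational(1, 108568), Rational(1, 130)), Rational(33832, 453797)) = Add(Rational(1, 14113840), Rational(33832, 453797)) = Rational(477499888677, 6404818250480)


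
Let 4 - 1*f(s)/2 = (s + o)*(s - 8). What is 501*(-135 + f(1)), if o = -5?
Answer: -91683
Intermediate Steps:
f(s) = 8 - 2*(-8 + s)*(-5 + s) (f(s) = 8 - 2*(s - 5)*(s - 8) = 8 - 2*(-5 + s)*(-8 + s) = 8 - 2*(-8 + s)*(-5 + s))
501*(-135 + f(1)) = 501*(-135 + (-72 - 2*1**2 + 26*1)) = 501*(-135 + (-72 - 2*1 + 26)) = 501*(-135 + (-72 - 2 + 26)) = 501*(-135 - 48) = 501*(-183) = -91683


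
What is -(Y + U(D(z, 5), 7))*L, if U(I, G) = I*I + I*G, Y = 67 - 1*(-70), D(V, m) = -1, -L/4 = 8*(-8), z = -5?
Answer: -33536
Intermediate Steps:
L = 256 (L = -32*(-8) = -4*(-64) = 256)
Y = 137 (Y = 67 + 70 = 137)
U(I, G) = I**2 + G*I
-(Y + U(D(z, 5), 7))*L = -(137 - (7 - 1))*256 = -(137 - 1*6)*256 = -(137 - 6)*256 = -131*256 = -1*33536 = -33536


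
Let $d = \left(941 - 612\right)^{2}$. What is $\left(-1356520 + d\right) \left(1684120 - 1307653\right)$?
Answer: $-469935850293$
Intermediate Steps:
$d = 108241$ ($d = 329^{2} = 108241$)
$\left(-1356520 + d\right) \left(1684120 - 1307653\right) = \left(-1356520 + 108241\right) \left(1684120 - 1307653\right) = \left(-1248279\right) 376467 = -469935850293$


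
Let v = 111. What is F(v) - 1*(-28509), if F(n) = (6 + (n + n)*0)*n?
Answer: 29175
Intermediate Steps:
F(n) = 6*n (F(n) = (6 + (2*n)*0)*n = (6 + 0)*n = 6*n)
F(v) - 1*(-28509) = 6*111 - 1*(-28509) = 666 + 28509 = 29175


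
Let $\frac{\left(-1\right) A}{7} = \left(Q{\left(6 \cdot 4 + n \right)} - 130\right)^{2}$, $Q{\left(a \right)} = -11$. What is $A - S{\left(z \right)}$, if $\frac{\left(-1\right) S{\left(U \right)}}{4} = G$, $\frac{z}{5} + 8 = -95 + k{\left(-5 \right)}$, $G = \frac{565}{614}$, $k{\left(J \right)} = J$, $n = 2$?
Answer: $- \frac{42723139}{307} \approx -1.3916 \cdot 10^{5}$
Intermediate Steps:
$A = -139167$ ($A = - 7 \left(-11 - 130\right)^{2} = - 7 \left(-141\right)^{2} = \left(-7\right) 19881 = -139167$)
$G = \frac{565}{614}$ ($G = 565 \cdot \frac{1}{614} = \frac{565}{614} \approx 0.9202$)
$z = -540$ ($z = -40 + 5 \left(-95 - 5\right) = -40 + 5 \left(-100\right) = -40 - 500 = -540$)
$S{\left(U \right)} = - \frac{1130}{307}$ ($S{\left(U \right)} = \left(-4\right) \frac{565}{614} = - \frac{1130}{307}$)
$A - S{\left(z \right)} = -139167 - - \frac{1130}{307} = -139167 + \frac{1130}{307} = - \frac{42723139}{307}$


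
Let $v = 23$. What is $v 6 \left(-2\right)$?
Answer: $-276$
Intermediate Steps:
$v 6 \left(-2\right) = 23 \cdot 6 \left(-2\right) = 138 \left(-2\right) = -276$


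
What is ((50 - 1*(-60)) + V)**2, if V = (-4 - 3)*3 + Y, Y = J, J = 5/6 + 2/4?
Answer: 73441/9 ≈ 8160.1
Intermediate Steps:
J = 4/3 (J = 5*(1/6) + 2*(1/4) = 5/6 + 1/2 = 4/3 ≈ 1.3333)
Y = 4/3 ≈ 1.3333
V = -59/3 (V = (-4 - 3)*3 + 4/3 = -7*3 + 4/3 = -21 + 4/3 = -59/3 ≈ -19.667)
((50 - 1*(-60)) + V)**2 = ((50 - 1*(-60)) - 59/3)**2 = ((50 + 60) - 59/3)**2 = (110 - 59/3)**2 = (271/3)**2 = 73441/9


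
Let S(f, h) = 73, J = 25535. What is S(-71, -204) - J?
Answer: -25462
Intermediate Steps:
S(-71, -204) - J = 73 - 1*25535 = 73 - 25535 = -25462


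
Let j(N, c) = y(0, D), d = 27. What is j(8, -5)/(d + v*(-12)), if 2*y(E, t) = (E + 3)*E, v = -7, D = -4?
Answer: 0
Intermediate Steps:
y(E, t) = E*(3 + E)/2 (y(E, t) = ((E + 3)*E)/2 = ((3 + E)*E)/2 = (E*(3 + E))/2 = E*(3 + E)/2)
j(N, c) = 0 (j(N, c) = (½)*0*(3 + 0) = (½)*0*3 = 0)
j(8, -5)/(d + v*(-12)) = 0/(27 - 7*(-12)) = 0/(27 + 84) = 0/111 = 0*(1/111) = 0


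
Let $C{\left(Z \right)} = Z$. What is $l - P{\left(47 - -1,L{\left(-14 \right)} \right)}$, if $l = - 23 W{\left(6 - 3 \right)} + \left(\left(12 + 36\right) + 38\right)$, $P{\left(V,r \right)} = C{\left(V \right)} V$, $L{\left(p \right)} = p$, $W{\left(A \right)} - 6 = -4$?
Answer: $-2264$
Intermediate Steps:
$W{\left(A \right)} = 2$ ($W{\left(A \right)} = 6 - 4 = 2$)
$P{\left(V,r \right)} = V^{2}$ ($P{\left(V,r \right)} = V V = V^{2}$)
$l = 40$ ($l = \left(-23\right) 2 + \left(\left(12 + 36\right) + 38\right) = -46 + \left(48 + 38\right) = -46 + 86 = 40$)
$l - P{\left(47 - -1,L{\left(-14 \right)} \right)} = 40 - \left(47 - -1\right)^{2} = 40 - \left(47 + 1\right)^{2} = 40 - 48^{2} = 40 - 2304 = -2264$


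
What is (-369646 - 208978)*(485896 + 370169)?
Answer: -495339754560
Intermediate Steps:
(-369646 - 208978)*(485896 + 370169) = -578624*856065 = -495339754560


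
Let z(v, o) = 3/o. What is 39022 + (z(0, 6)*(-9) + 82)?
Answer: 78199/2 ≈ 39100.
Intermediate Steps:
39022 + (z(0, 6)*(-9) + 82) = 39022 + ((3/6)*(-9) + 82) = 39022 + ((3*(1/6))*(-9) + 82) = 39022 + ((1/2)*(-9) + 82) = 39022 + (-9/2 + 82) = 39022 + 155/2 = 78199/2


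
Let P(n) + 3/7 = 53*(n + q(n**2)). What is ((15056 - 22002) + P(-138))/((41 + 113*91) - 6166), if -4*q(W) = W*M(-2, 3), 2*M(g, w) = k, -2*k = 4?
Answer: 833254/14553 ≈ 57.257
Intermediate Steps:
k = -2 (k = -1/2*4 = -2)
M(g, w) = -1 (M(g, w) = (1/2)*(-2) = -1)
q(W) = W/4 (q(W) = -W*(-1)/4 = -(-1)*W/4 = W/4)
P(n) = -3/7 + 53*n + 53*n**2/4 (P(n) = -3/7 + 53*(n + n**2/4) = -3/7 + (53*n + 53*n**2/4) = -3/7 + 53*n + 53*n**2/4)
((15056 - 22002) + P(-138))/((41 + 113*91) - 6166) = ((15056 - 22002) + (-3/7 + 53*(-138) + (53/4)*(-138)**2))/((41 + 113*91) - 6166) = (-6946 + (-3/7 - 7314 + (53/4)*19044))/((41 + 10283) - 6166) = (-6946 + (-3/7 - 7314 + 252333))/(10324 - 6166) = (-6946 + 1715130/7)/4158 = (1666508/7)*(1/4158) = 833254/14553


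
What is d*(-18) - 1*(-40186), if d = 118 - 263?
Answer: 42796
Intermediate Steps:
d = -145
d*(-18) - 1*(-40186) = -145*(-18) - 1*(-40186) = 2610 + 40186 = 42796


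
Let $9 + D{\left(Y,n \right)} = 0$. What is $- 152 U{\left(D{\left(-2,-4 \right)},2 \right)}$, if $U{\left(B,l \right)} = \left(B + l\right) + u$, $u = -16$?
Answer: $3496$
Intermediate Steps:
$D{\left(Y,n \right)} = -9$ ($D{\left(Y,n \right)} = -9 + 0 = -9$)
$U{\left(B,l \right)} = -16 + B + l$ ($U{\left(B,l \right)} = \left(B + l\right) - 16 = -16 + B + l$)
$- 152 U{\left(D{\left(-2,-4 \right)},2 \right)} = - 152 \left(-16 - 9 + 2\right) = \left(-152\right) \left(-23\right) = 3496$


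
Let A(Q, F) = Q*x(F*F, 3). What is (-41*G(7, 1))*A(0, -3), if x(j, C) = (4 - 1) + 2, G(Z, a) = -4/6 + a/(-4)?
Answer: 0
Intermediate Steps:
G(Z, a) = -2/3 - a/4 (G(Z, a) = -4*1/6 + a*(-1/4) = -2/3 - a/4)
x(j, C) = 5 (x(j, C) = 3 + 2 = 5)
A(Q, F) = 5*Q (A(Q, F) = Q*5 = 5*Q)
(-41*G(7, 1))*A(0, -3) = (-41*(-2/3 - 1/4*1))*(5*0) = -41*(-2/3 - 1/4)*0 = -41*(-11/12)*0 = (451/12)*0 = 0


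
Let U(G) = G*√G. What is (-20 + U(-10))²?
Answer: -600 + 400*I*√10 ≈ -600.0 + 1264.9*I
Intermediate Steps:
U(G) = G^(3/2)
(-20 + U(-10))² = (-20 + (-10)^(3/2))² = (-20 - 10*I*√10)²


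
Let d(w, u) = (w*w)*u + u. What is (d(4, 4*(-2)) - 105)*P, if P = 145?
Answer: -34945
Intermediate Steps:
d(w, u) = u + u*w² (d(w, u) = w²*u + u = u*w² + u = u + u*w²)
(d(4, 4*(-2)) - 105)*P = ((4*(-2))*(1 + 4²) - 105)*145 = (-8*(1 + 16) - 105)*145 = (-8*17 - 105)*145 = (-136 - 105)*145 = -241*145 = -34945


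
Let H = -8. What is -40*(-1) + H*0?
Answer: 40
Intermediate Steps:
-40*(-1) + H*0 = -40*(-1) - 8*0 = 40 + 0 = 40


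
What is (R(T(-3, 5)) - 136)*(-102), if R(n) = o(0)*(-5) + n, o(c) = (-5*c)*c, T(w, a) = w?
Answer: 14178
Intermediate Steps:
o(c) = -5*c²
R(n) = n (R(n) = -5*0²*(-5) + n = -5*0*(-5) + n = 0*(-5) + n = 0 + n = n)
(R(T(-3, 5)) - 136)*(-102) = (-3 - 136)*(-102) = -139*(-102) = 14178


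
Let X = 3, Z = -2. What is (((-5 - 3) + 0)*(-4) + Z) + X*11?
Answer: 63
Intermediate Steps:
(((-5 - 3) + 0)*(-4) + Z) + X*11 = (((-5 - 3) + 0)*(-4) - 2) + 3*11 = ((-8 + 0)*(-4) - 2) + 33 = (-8*(-4) - 2) + 33 = (32 - 2) + 33 = 30 + 33 = 63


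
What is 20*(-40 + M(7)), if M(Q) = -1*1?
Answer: -820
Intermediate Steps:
M(Q) = -1
20*(-40 + M(7)) = 20*(-40 - 1) = 20*(-41) = -820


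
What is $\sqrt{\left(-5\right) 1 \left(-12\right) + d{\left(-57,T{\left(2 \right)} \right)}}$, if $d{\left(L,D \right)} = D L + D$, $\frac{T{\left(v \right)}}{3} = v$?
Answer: $2 i \sqrt{69} \approx 16.613 i$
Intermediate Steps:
$T{\left(v \right)} = 3 v$
$d{\left(L,D \right)} = D + D L$
$\sqrt{\left(-5\right) 1 \left(-12\right) + d{\left(-57,T{\left(2 \right)} \right)}} = \sqrt{\left(-5\right) 1 \left(-12\right) + 3 \cdot 2 \left(1 - 57\right)} = \sqrt{\left(-5\right) \left(-12\right) + 6 \left(-56\right)} = \sqrt{60 - 336} = \sqrt{-276} = 2 i \sqrt{69}$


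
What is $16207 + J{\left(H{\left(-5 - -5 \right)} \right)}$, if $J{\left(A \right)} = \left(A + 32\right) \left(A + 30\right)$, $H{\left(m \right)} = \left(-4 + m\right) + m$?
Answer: $16935$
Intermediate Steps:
$H{\left(m \right)} = -4 + 2 m$
$J{\left(A \right)} = \left(30 + A\right) \left(32 + A\right)$ ($J{\left(A \right)} = \left(32 + A\right) \left(30 + A\right) = \left(30 + A\right) \left(32 + A\right)$)
$16207 + J{\left(H{\left(-5 - -5 \right)} \right)} = 16207 + \left(960 + \left(-4 + 2 \left(-5 - -5\right)\right)^{2} + 62 \left(-4 + 2 \left(-5 - -5\right)\right)\right) = 16207 + \left(960 + \left(-4 + 2 \left(-5 + 5\right)\right)^{2} + 62 \left(-4 + 2 \left(-5 + 5\right)\right)\right) = 16207 + \left(960 + \left(-4 + 2 \cdot 0\right)^{2} + 62 \left(-4 + 2 \cdot 0\right)\right) = 16207 + \left(960 + \left(-4 + 0\right)^{2} + 62 \left(-4 + 0\right)\right) = 16207 + \left(960 + \left(-4\right)^{2} + 62 \left(-4\right)\right) = 16207 + \left(960 + 16 - 248\right) = 16207 + 728 = 16935$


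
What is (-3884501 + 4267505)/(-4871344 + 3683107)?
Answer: -127668/396079 ≈ -0.32233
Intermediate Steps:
(-3884501 + 4267505)/(-4871344 + 3683107) = 383004/(-1188237) = 383004*(-1/1188237) = -127668/396079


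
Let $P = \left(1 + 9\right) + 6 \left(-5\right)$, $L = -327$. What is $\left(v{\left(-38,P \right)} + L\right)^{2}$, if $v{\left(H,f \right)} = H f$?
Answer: $187489$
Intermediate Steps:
$P = -20$ ($P = 10 - 30 = -20$)
$\left(v{\left(-38,P \right)} + L\right)^{2} = \left(\left(-38\right) \left(-20\right) - 327\right)^{2} = \left(760 - 327\right)^{2} = 433^{2} = 187489$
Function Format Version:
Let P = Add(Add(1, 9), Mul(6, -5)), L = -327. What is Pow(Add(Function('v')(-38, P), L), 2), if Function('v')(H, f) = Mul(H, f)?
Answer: 187489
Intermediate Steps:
P = -20 (P = Add(10, -30) = -20)
Pow(Add(Function('v')(-38, P), L), 2) = Pow(Add(Mul(-38, -20), -327), 2) = Pow(Add(760, -327), 2) = Pow(433, 2) = 187489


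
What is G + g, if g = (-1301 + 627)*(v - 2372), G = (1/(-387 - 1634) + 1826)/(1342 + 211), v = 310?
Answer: 4362010374389/3138613 ≈ 1.3898e+6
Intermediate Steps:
G = 3690345/3138613 (G = (1/(-2021) + 1826)/1553 = (-1/2021 + 1826)*(1/1553) = (3690345/2021)*(1/1553) = 3690345/3138613 ≈ 1.1758)
g = 1389788 (g = (-1301 + 627)*(310 - 2372) = -674*(-2062) = 1389788)
G + g = 3690345/3138613 + 1389788 = 4362010374389/3138613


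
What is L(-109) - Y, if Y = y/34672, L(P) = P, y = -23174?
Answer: -1878037/17336 ≈ -108.33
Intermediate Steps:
Y = -11587/17336 (Y = -23174/34672 = -23174*1/34672 = -11587/17336 ≈ -0.66838)
L(-109) - Y = -109 - 1*(-11587/17336) = -109 + 11587/17336 = -1878037/17336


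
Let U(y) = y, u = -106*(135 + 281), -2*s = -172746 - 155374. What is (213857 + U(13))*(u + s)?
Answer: 25656700680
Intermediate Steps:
s = 164060 (s = -(-172746 - 155374)/2 = -½*(-328120) = 164060)
u = -44096 (u = -106*416 = -44096)
(213857 + U(13))*(u + s) = (213857 + 13)*(-44096 + 164060) = 213870*119964 = 25656700680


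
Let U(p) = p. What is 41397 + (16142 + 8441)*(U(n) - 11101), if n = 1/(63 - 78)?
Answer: -4092841873/15 ≈ -2.7286e+8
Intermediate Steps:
n = -1/15 (n = 1/(-15) = -1/15 ≈ -0.066667)
41397 + (16142 + 8441)*(U(n) - 11101) = 41397 + (16142 + 8441)*(-1/15 - 11101) = 41397 + 24583*(-166516/15) = 41397 - 4093462828/15 = -4092841873/15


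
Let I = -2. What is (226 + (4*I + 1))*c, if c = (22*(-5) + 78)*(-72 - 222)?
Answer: 2060352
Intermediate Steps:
c = 9408 (c = (-110 + 78)*(-294) = -32*(-294) = 9408)
(226 + (4*I + 1))*c = (226 + (4*(-2) + 1))*9408 = (226 + (-8 + 1))*9408 = (226 - 7)*9408 = 219*9408 = 2060352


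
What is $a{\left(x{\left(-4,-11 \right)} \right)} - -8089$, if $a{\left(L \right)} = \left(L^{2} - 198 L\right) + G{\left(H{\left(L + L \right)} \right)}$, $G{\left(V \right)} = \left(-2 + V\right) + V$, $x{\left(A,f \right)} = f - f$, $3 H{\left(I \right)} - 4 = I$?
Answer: $\frac{24269}{3} \approx 8089.7$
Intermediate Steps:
$H{\left(I \right)} = \frac{4}{3} + \frac{I}{3}$
$x{\left(A,f \right)} = 0$
$G{\left(V \right)} = -2 + 2 V$
$a{\left(L \right)} = \frac{2}{3} + L^{2} - \frac{590 L}{3}$ ($a{\left(L \right)} = \left(L^{2} - 198 L\right) + \left(-2 + 2 \left(\frac{4}{3} + \frac{L + L}{3}\right)\right) = \left(L^{2} - 198 L\right) + \left(-2 + 2 \left(\frac{4}{3} + \frac{2 L}{3}\right)\right) = \left(L^{2} - 198 L\right) + \left(-2 + \left(\frac{8}{3} + \frac{4 L}{3}\right)\right) = \left(L^{2} - 198 L\right) + \left(\frac{2}{3} + \frac{4 L}{3}\right) = \frac{2}{3} + L^{2} - \frac{590 L}{3}$)
$a{\left(x{\left(-4,-11 \right)} \right)} - -8089 = \left(\frac{2}{3} + 0^{2} - 0\right) - -8089 = \left(\frac{2}{3} + 0 + 0\right) + 8089 = \frac{2}{3} + 8089 = \frac{24269}{3}$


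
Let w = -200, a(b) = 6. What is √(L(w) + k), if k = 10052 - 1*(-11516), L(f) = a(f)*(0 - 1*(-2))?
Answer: 2*√5395 ≈ 146.90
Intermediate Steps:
L(f) = 12 (L(f) = 6*(0 - 1*(-2)) = 6*(0 + 2) = 6*2 = 12)
k = 21568 (k = 10052 + 11516 = 21568)
√(L(w) + k) = √(12 + 21568) = √21580 = 2*√5395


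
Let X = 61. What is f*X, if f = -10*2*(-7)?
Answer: 8540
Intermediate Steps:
f = 140 (f = -20*(-7) = 140)
f*X = 140*61 = 8540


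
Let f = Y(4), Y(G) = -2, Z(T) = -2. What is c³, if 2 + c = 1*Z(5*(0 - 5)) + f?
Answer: -216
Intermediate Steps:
f = -2
c = -6 (c = -2 + (1*(-2) - 2) = -2 + (-2 - 2) = -2 - 4 = -6)
c³ = (-6)³ = -216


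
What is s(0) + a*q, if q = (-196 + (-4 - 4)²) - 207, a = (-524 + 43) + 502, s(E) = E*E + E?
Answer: -7119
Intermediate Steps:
s(E) = E + E² (s(E) = E² + E = E + E²)
a = 21 (a = -481 + 502 = 21)
q = -339 (q = (-196 + (-8)²) - 207 = (-196 + 64) - 207 = -132 - 207 = -339)
s(0) + a*q = 0*(1 + 0) + 21*(-339) = 0*1 - 7119 = 0 - 7119 = -7119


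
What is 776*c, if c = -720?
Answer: -558720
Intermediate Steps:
776*c = 776*(-720) = -558720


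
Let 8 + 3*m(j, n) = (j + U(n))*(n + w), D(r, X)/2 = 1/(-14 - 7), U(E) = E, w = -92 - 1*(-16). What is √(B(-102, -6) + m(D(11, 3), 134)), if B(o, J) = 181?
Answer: √1220317/21 ≈ 52.604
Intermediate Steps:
w = -76 (w = -92 + 16 = -76)
D(r, X) = -2/21 (D(r, X) = 2/(-14 - 7) = 2/(-21) = 2*(-1/21) = -2/21)
m(j, n) = -8/3 + (-76 + n)*(j + n)/3 (m(j, n) = -8/3 + ((j + n)*(n - 76))/3 = -8/3 + ((j + n)*(-76 + n))/3 = -8/3 + ((-76 + n)*(j + n))/3 = -8/3 + (-76 + n)*(j + n)/3)
√(B(-102, -6) + m(D(11, 3), 134)) = √(181 + (-8/3 - 76/3*(-2/21) - 76/3*134 + (⅓)*134² + (⅓)*(-2/21)*134)) = √(181 + (-8/3 + 152/63 - 10184/3 + (⅓)*17956 - 268/63)) = √(181 + (-8/3 + 152/63 - 10184/3 + 17956/3 - 268/63)) = √(181 + 162928/63) = √(174331/63) = √1220317/21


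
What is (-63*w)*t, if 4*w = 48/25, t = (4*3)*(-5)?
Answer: 9072/5 ≈ 1814.4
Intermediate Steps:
t = -60 (t = 12*(-5) = -60)
w = 12/25 (w = (48/25)/4 = (48*(1/25))/4 = (1/4)*(48/25) = 12/25 ≈ 0.48000)
(-63*w)*t = -63*12/25*(-60) = -756/25*(-60) = 9072/5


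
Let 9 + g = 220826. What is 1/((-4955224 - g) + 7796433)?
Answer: 1/2620392 ≈ 3.8162e-7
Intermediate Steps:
g = 220817 (g = -9 + 220826 = 220817)
1/((-4955224 - g) + 7796433) = 1/((-4955224 - 1*220817) + 7796433) = 1/((-4955224 - 220817) + 7796433) = 1/(-5176041 + 7796433) = 1/2620392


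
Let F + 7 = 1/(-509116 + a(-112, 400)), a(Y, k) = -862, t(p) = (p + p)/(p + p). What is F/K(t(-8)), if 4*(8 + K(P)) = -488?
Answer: 3569847/66297140 ≈ 0.053846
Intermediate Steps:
t(p) = 1 (t(p) = (2*p)/((2*p)) = (2*p)*(1/(2*p)) = 1)
K(P) = -130 (K(P) = -8 + (¼)*(-488) = -8 - 122 = -130)
F = -3569847/509978 (F = -7 + 1/(-509116 - 862) = -7 + 1/(-509978) = -7 - 1/509978 = -3569847/509978 ≈ -7.0000)
F/K(t(-8)) = -3569847/509978/(-130) = -3569847/509978*(-1/130) = 3569847/66297140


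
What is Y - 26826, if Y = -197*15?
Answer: -29781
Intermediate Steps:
Y = -2955
Y - 26826 = -2955 - 26826 = -29781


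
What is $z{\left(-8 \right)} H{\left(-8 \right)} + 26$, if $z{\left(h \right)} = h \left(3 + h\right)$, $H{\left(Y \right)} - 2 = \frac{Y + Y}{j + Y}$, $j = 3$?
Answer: $234$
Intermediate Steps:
$H{\left(Y \right)} = 2 + \frac{2 Y}{3 + Y}$ ($H{\left(Y \right)} = 2 + \frac{Y + Y}{3 + Y} = 2 + \frac{2 Y}{3 + Y}$)
$z{\left(-8 \right)} H{\left(-8 \right)} + 26 = - 8 \left(3 - 8\right) \frac{2 \left(3 + 2 \left(-8\right)\right)}{3 - 8} + 26 = \left(-8\right) \left(-5\right) \frac{2 \left(3 - 16\right)}{-5} + 26 = 40 \cdot 2 \left(- \frac{1}{5}\right) \left(-13\right) + 26 = 40 \cdot \frac{26}{5} + 26 = 208 + 26 = 234$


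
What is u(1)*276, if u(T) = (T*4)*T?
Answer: 1104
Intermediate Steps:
u(T) = 4*T**2 (u(T) = (4*T)*T = 4*T**2)
u(1)*276 = (4*1**2)*276 = (4*1)*276 = 4*276 = 1104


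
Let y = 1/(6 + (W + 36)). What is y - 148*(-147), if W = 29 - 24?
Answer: 1022533/47 ≈ 21756.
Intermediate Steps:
W = 5
y = 1/47 (y = 1/(6 + (5 + 36)) = 1/(6 + 41) = 1/47 ≈ 0.021277)
y - 148*(-147) = 1/47 - 148*(-147) = 1/47 + 21756 = 1022533/47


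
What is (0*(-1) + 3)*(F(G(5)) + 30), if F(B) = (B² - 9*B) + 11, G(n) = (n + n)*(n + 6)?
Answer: 33453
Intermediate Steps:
G(n) = 2*n*(6 + n) (G(n) = (2*n)*(6 + n) = 2*n*(6 + n))
F(B) = 11 + B² - 9*B
(0*(-1) + 3)*(F(G(5)) + 30) = (0*(-1) + 3)*((11 + (2*5*(6 + 5))² - 18*5*(6 + 5)) + 30) = (0 + 3)*((11 + (2*5*11)² - 18*5*11) + 30) = 3*((11 + 110² - 9*110) + 30) = 3*((11 + 12100 - 990) + 30) = 3*(11121 + 30) = 3*11151 = 33453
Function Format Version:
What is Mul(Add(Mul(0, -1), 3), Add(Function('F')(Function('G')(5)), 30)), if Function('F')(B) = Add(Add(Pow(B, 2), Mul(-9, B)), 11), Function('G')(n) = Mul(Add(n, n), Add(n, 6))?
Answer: 33453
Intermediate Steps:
Function('G')(n) = Mul(2, n, Add(6, n)) (Function('G')(n) = Mul(Mul(2, n), Add(6, n)) = Mul(2, n, Add(6, n)))
Function('F')(B) = Add(11, Pow(B, 2), Mul(-9, B))
Mul(Add(Mul(0, -1), 3), Add(Function('F')(Function('G')(5)), 30)) = Mul(Add(Mul(0, -1), 3), Add(Add(11, Pow(Mul(2, 5, Add(6, 5)), 2), Mul(-9, Mul(2, 5, Add(6, 5)))), 30)) = Mul(Add(0, 3), Add(Add(11, Pow(Mul(2, 5, 11), 2), Mul(-9, Mul(2, 5, 11))), 30)) = Mul(3, Add(Add(11, Pow(110, 2), Mul(-9, 110)), 30)) = Mul(3, Add(Add(11, 12100, -990), 30)) = Mul(3, Add(11121, 30)) = Mul(3, 11151) = 33453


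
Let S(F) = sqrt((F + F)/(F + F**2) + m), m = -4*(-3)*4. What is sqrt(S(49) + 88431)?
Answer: sqrt(2210775 + 5*sqrt(1201))/5 ≈ 297.39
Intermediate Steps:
m = 48 (m = 12*4 = 48)
S(F) = sqrt(48 + 2*F/(F + F**2)) (S(F) = sqrt((F + F)/(F + F**2) + 48) = sqrt((2*F)/(F + F**2) + 48) = sqrt(2*F/(F + F**2) + 48) = sqrt(48 + 2*F/(F + F**2)))
sqrt(S(49) + 88431) = sqrt(sqrt(2)*sqrt((25 + 24*49)/(1 + 49)) + 88431) = sqrt(sqrt(2)*sqrt((25 + 1176)/50) + 88431) = sqrt(sqrt(2)*sqrt((1/50)*1201) + 88431) = sqrt(sqrt(2)*sqrt(1201/50) + 88431) = sqrt(sqrt(2)*(sqrt(2402)/10) + 88431) = sqrt(sqrt(1201)/5 + 88431) = sqrt(88431 + sqrt(1201)/5)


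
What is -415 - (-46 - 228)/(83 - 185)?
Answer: -21302/51 ≈ -417.69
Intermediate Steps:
-415 - (-46 - 228)/(83 - 185) = -415 - (-274)/(-102) = -415 - (-274)*(-1)/102 = -415 - 1*137/51 = -415 - 137/51 = -21302/51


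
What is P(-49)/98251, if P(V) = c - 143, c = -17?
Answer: -160/98251 ≈ -0.0016285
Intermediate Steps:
P(V) = -160 (P(V) = -17 - 143 = -160)
P(-49)/98251 = -160/98251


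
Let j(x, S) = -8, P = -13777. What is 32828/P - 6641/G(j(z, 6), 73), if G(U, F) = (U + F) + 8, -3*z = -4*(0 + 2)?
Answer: -93889501/1005721 ≈ -93.355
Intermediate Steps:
z = 8/3 (z = -(-4)*(0 + 2)/3 = -(-4)*2/3 = -⅓*(-8) = 8/3 ≈ 2.6667)
G(U, F) = 8 + F + U (G(U, F) = (F + U) + 8 = 8 + F + U)
32828/P - 6641/G(j(z, 6), 73) = 32828/(-13777) - 6641/(8 + 73 - 8) = 32828*(-1/13777) - 6641/73 = -32828/13777 - 6641*1/73 = -32828/13777 - 6641/73 = -93889501/1005721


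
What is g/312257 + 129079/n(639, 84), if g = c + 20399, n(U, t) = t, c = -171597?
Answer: 40293120671/26229588 ≈ 1536.2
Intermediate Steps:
g = -151198 (g = -171597 + 20399 = -151198)
g/312257 + 129079/n(639, 84) = -151198/312257 + 129079/84 = 40293120671/26229588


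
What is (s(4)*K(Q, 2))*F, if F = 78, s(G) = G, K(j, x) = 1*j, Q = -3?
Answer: -936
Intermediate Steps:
K(j, x) = j
(s(4)*K(Q, 2))*F = (4*(-3))*78 = -12*78 = -936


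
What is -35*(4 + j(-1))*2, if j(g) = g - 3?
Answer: 0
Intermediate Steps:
j(g) = -3 + g
-35*(4 + j(-1))*2 = -35*(4 + (-3 - 1))*2 = -35*(4 - 4)*2 = -0*2 = -35*0 = 0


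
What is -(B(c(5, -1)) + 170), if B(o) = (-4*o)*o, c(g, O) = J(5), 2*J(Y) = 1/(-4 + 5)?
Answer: -169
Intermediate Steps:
J(Y) = ½ (J(Y) = 1/(2*(-4 + 5)) = (½)/1 = (½)*1 = ½)
c(g, O) = ½
B(o) = -4*o²
-(B(c(5, -1)) + 170) = -(-4*(½)² + 170) = -(-4*¼ + 170) = -(-1 + 170) = -1*169 = -169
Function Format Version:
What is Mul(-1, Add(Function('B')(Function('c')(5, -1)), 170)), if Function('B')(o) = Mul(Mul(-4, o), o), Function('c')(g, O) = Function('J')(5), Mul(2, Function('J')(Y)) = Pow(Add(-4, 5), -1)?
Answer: -169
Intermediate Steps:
Function('J')(Y) = Rational(1, 2) (Function('J')(Y) = Mul(Rational(1, 2), Pow(Add(-4, 5), -1)) = Mul(Rational(1, 2), Pow(1, -1)) = Mul(Rational(1, 2), 1) = Rational(1, 2))
Function('c')(g, O) = Rational(1, 2)
Function('B')(o) = Mul(-4, Pow(o, 2))
Mul(-1, Add(Function('B')(Function('c')(5, -1)), 170)) = Mul(-1, Add(Mul(-4, Pow(Rational(1, 2), 2)), 170)) = Mul(-1, Add(Mul(-4, Rational(1, 4)), 170)) = Mul(-1, Add(-1, 170)) = Mul(-1, 169) = -169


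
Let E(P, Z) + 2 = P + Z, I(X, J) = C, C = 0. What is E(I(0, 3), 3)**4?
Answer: 1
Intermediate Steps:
I(X, J) = 0
E(P, Z) = -2 + P + Z (E(P, Z) = -2 + (P + Z) = -2 + P + Z)
E(I(0, 3), 3)**4 = (-2 + 0 + 3)**4 = 1**4 = 1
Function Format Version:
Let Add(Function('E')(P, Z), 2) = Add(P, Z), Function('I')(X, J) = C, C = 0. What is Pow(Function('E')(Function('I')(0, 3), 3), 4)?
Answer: 1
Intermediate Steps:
Function('I')(X, J) = 0
Function('E')(P, Z) = Add(-2, P, Z) (Function('E')(P, Z) = Add(-2, Add(P, Z)) = Add(-2, P, Z))
Pow(Function('E')(Function('I')(0, 3), 3), 4) = Pow(Add(-2, 0, 3), 4) = Pow(1, 4) = 1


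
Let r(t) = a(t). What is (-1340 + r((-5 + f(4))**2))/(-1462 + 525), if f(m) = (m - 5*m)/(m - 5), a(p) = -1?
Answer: 1341/937 ≈ 1.4312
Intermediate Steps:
f(m) = -4*m/(-5 + m) (f(m) = (-4*m)/(-5 + m) = -4*m/(-5 + m))
r(t) = -1
(-1340 + r((-5 + f(4))**2))/(-1462 + 525) = (-1340 - 1)/(-1462 + 525) = -1341/(-937) = -1/937*(-1341) = 1341/937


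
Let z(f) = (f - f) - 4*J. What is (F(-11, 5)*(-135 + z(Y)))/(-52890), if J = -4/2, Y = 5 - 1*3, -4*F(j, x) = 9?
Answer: -381/70520 ≈ -0.0054027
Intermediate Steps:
F(j, x) = -9/4 (F(j, x) = -1/4*9 = -9/4)
Y = 2 (Y = 5 - 3 = 2)
J = -2 (J = -4*1/2 = -2)
z(f) = 8 (z(f) = (f - f) - 4*(-2) = 0 + 8 = 8)
(F(-11, 5)*(-135 + z(Y)))/(-52890) = -9*(-135 + 8)/4/(-52890) = -9/4*(-127)*(-1/52890) = (1143/4)*(-1/52890) = -381/70520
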